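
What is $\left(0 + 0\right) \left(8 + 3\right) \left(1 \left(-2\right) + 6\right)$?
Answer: $0$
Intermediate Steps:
$\left(0 + 0\right) \left(8 + 3\right) \left(1 \left(-2\right) + 6\right) = 0 \cdot 11 \left(-2 + 6\right) = 0 \cdot 4 = 0$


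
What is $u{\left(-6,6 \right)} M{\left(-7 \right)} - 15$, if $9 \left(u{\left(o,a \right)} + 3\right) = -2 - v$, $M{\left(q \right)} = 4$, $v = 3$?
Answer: $- \frac{263}{9} \approx -29.222$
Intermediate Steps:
$u{\left(o,a \right)} = - \frac{32}{9}$ ($u{\left(o,a \right)} = -3 + \frac{-2 - 3}{9} = -3 + \frac{1}{9} \left(-5\right) = -3 - \frac{5}{9} = - \frac{32}{9}$)
$u{\left(-6,6 \right)} M{\left(-7 \right)} - 15 = \left(- \frac{32}{9}\right) 4 - 15 = - \frac{128}{9} - 15 = - \frac{263}{9}$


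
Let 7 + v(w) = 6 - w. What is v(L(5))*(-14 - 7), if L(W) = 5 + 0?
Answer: 126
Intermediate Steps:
L(W) = 5
v(w) = -1 - w (v(w) = -7 + (6 - w) = -1 - w)
v(L(5))*(-14 - 7) = (-1 - 1*5)*(-14 - 7) = (-1 - 5)*(-21) = -6*(-21) = 126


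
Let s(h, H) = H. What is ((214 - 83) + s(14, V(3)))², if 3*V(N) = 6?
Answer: 17689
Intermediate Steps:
V(N) = 2 (V(N) = (⅓)*6 = 2)
((214 - 83) + s(14, V(3)))² = ((214 - 83) + 2)² = (131 + 2)² = 133² = 17689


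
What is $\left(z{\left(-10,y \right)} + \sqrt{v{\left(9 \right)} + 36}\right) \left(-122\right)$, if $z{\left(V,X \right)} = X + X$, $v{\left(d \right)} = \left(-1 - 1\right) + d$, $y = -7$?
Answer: $1708 - 122 \sqrt{43} \approx 907.99$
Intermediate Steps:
$v{\left(d \right)} = -2 + d$
$z{\left(V,X \right)} = 2 X$
$\left(z{\left(-10,y \right)} + \sqrt{v{\left(9 \right)} + 36}\right) \left(-122\right) = \left(2 \left(-7\right) + \sqrt{\left(-2 + 9\right) + 36}\right) \left(-122\right) = \left(-14 + \sqrt{7 + 36}\right) \left(-122\right) = \left(-14 + \sqrt{43}\right) \left(-122\right) = 1708 - 122 \sqrt{43}$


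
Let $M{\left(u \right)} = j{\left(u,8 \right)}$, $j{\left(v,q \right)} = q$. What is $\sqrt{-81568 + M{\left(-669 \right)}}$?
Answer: $2 i \sqrt{20390} \approx 285.59 i$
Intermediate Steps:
$M{\left(u \right)} = 8$
$\sqrt{-81568 + M{\left(-669 \right)}} = \sqrt{-81568 + 8} = \sqrt{-81560} = 2 i \sqrt{20390}$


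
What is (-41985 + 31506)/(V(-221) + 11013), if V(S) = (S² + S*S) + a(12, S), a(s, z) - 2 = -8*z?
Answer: -10479/110465 ≈ -0.094863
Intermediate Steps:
a(s, z) = 2 - 8*z
V(S) = 2 - 8*S + 2*S² (V(S) = (S² + S*S) + (2 - 8*S) = (S² + S²) + (2 - 8*S) = 2*S² + (2 - 8*S) = 2 - 8*S + 2*S²)
(-41985 + 31506)/(V(-221) + 11013) = (-41985 + 31506)/((2 - 8*(-221) + 2*(-221)²) + 11013) = -10479/((2 + 1768 + 2*48841) + 11013) = -10479/((2 + 1768 + 97682) + 11013) = -10479/(99452 + 11013) = -10479/110465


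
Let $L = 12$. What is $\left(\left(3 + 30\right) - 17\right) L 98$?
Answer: $18816$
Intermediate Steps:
$\left(\left(3 + 30\right) - 17\right) L 98 = \left(\left(3 + 30\right) - 17\right) 12 \cdot 98 = \left(33 - 17\right) 12 \cdot 98 = 16 \cdot 12 \cdot 98 = 192 \cdot 98 = 18816$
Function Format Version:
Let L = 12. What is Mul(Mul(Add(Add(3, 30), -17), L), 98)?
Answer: 18816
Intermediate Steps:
Mul(Mul(Add(Add(3, 30), -17), L), 98) = Mul(Mul(Add(Add(3, 30), -17), 12), 98) = Mul(Mul(Add(33, -17), 12), 98) = Mul(Mul(16, 12), 98) = Mul(192, 98) = 18816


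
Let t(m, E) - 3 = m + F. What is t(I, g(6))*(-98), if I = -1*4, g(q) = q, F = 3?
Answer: -196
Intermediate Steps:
I = -4
t(m, E) = 6 + m (t(m, E) = 3 + (m + 3) = 3 + (3 + m) = 6 + m)
t(I, g(6))*(-98) = (6 - 4)*(-98) = 2*(-98) = -196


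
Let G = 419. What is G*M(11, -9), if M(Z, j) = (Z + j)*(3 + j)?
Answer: -5028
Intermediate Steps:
M(Z, j) = (3 + j)*(Z + j)
G*M(11, -9) = 419*((-9)**2 + 3*11 + 3*(-9) + 11*(-9)) = 419*(81 + 33 - 27 - 99) = 419*(-12) = -5028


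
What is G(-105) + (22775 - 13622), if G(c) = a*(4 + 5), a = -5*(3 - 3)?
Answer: 9153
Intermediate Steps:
a = 0 (a = -5*0 = 0)
G(c) = 0 (G(c) = 0*(4 + 5) = 0*9 = 0)
G(-105) + (22775 - 13622) = 0 + (22775 - 13622) = 0 + 9153 = 9153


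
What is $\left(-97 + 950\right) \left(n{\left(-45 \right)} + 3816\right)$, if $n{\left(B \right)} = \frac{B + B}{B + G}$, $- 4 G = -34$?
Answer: $\frac{237772044}{73} \approx 3.2572 \cdot 10^{6}$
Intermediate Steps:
$G = \frac{17}{2}$ ($G = \left(- \frac{1}{4}\right) \left(-34\right) = \frac{17}{2} \approx 8.5$)
$n{\left(B \right)} = \frac{2 B}{\frac{17}{2} + B}$ ($n{\left(B \right)} = \frac{B + B}{B + \frac{17}{2}} = \frac{2 B}{\frac{17}{2} + B}$)
$\left(-97 + 950\right) \left(n{\left(-45 \right)} + 3816\right) = \left(-97 + 950\right) \left(4 \left(-45\right) \frac{1}{17 + 2 \left(-45\right)} + 3816\right) = 853 \left(4 \left(-45\right) \frac{1}{17 - 90} + 3816\right) = 853 \left(4 \left(-45\right) \frac{1}{-73} + 3816\right) = 853 \left(4 \left(-45\right) \left(- \frac{1}{73}\right) + 3816\right) = 853 \left(\frac{180}{73} + 3816\right) = 853 \cdot \frac{278748}{73} = \frac{237772044}{73}$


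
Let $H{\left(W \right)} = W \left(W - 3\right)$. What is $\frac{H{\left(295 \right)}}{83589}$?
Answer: $\frac{86140}{83589} \approx 1.0305$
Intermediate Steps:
$H{\left(W \right)} = W \left(-3 + W\right)$
$\frac{H{\left(295 \right)}}{83589} = \frac{295 \left(-3 + 295\right)}{83589} = 295 \cdot 292 \cdot \frac{1}{83589} = 86140 \cdot \frac{1}{83589} = \frac{86140}{83589}$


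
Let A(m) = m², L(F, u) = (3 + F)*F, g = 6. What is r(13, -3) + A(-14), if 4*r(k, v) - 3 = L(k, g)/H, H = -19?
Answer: 14745/76 ≈ 194.01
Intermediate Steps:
L(F, u) = F*(3 + F)
r(k, v) = ¾ - k*(3 + k)/76 (r(k, v) = ¾ + ((k*(3 + k))/(-19))/4 = ¾ + ((k*(3 + k))*(-1/19))/4 = ¾ + (-k*(3 + k)/19)/4 = ¾ - k*(3 + k)/76)
r(13, -3) + A(-14) = (¾ - 1/76*13*(3 + 13)) + (-14)² = (¾ - 1/76*13*16) + 196 = (¾ - 52/19) + 196 = -151/76 + 196 = 14745/76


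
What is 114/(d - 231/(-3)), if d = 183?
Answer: 57/130 ≈ 0.43846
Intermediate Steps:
114/(d - 231/(-3)) = 114/(183 - 231/(-3)) = 114/(183 - 231*(-⅓)) = 114/(183 + 77) = 114/260 = (1/260)*114 = 57/130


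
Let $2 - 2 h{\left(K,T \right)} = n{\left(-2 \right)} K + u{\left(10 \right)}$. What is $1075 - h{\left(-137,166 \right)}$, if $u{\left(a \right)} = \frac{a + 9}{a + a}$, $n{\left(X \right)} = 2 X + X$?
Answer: $\frac{59419}{40} \approx 1485.5$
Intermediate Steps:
$n{\left(X \right)} = 3 X$
$u{\left(a \right)} = \frac{9 + a}{2 a}$
$h{\left(K,T \right)} = \frac{21}{40} + 3 K$ ($h{\left(K,T \right)} = 1 - \frac{3 \left(-2\right) K + \frac{9 + 10}{2 \cdot 10}}{2} = 1 - \frac{- 6 K + \frac{1}{2} \cdot \frac{1}{10} \cdot 19}{2} = 1 - \frac{- 6 K + \frac{19}{20}}{2} = 1 - \frac{\frac{19}{20} - 6 K}{2} = 1 + \left(- \frac{19}{40} + 3 K\right) = \frac{21}{40} + 3 K$)
$1075 - h{\left(-137,166 \right)} = 1075 - \left(\frac{21}{40} + 3 \left(-137\right)\right) = 1075 - \left(\frac{21}{40} - 411\right) = 1075 - - \frac{16419}{40} = 1075 + \frac{16419}{40} = \frac{59419}{40}$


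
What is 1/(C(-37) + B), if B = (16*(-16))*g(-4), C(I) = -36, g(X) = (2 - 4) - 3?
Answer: 1/1244 ≈ 0.00080386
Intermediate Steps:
g(X) = -5 (g(X) = -2 - 3 = -5)
B = 1280 (B = (16*(-16))*(-5) = -256*(-5) = 1280)
1/(C(-37) + B) = 1/(-36 + 1280) = 1/1244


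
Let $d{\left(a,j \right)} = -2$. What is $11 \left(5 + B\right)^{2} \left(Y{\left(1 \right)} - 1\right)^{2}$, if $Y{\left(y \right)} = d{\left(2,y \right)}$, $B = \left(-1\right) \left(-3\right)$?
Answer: $6336$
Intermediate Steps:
$B = 3$
$Y{\left(y \right)} = -2$
$11 \left(5 + B\right)^{2} \left(Y{\left(1 \right)} - 1\right)^{2} = 11 \left(5 + 3\right)^{2} \left(-2 - 1\right)^{2} = 11 \cdot 8^{2} \left(-3\right)^{2} = 11 \cdot 64 \cdot 9 = 704 \cdot 9 = 6336$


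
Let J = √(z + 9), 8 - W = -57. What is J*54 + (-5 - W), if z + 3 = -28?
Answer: -70 + 54*I*√22 ≈ -70.0 + 253.28*I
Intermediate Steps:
W = 65 (W = 8 - 1*(-57) = 8 + 57 = 65)
z = -31 (z = -3 - 28 = -31)
J = I*√22 (J = √(-31 + 9) = √(-22) = I*√22 ≈ 4.6904*I)
J*54 + (-5 - W) = (I*√22)*54 + (-5 - 1*65) = 54*I*√22 + (-5 - 65) = 54*I*√22 - 70 = -70 + 54*I*√22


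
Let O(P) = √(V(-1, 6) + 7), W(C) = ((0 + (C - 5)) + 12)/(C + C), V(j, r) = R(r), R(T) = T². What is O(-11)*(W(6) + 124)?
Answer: 1501*√43/12 ≈ 820.23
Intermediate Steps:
V(j, r) = r²
W(C) = (7 + C)/(2*C) (W(C) = ((0 + (-5 + C)) + 12)/((2*C)) = ((-5 + C) + 12)*(1/(2*C)) = (7 + C)*(1/(2*C)) = (7 + C)/(2*C))
O(P) = √43 (O(P) = √(6² + 7) = √(36 + 7) = √43)
O(-11)*(W(6) + 124) = √43*((½)*(7 + 6)/6 + 124) = √43*((½)*(⅙)*13 + 124) = √43*(13/12 + 124) = √43*(1501/12) = 1501*√43/12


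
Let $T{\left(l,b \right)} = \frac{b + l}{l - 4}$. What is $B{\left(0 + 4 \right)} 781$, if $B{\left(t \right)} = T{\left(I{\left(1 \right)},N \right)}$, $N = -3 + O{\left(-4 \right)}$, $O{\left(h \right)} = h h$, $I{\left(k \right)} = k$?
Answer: $- \frac{10934}{3} \approx -3644.7$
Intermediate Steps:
$O{\left(h \right)} = h^{2}$
$N = 13$ ($N = -3 + \left(-4\right)^{2} = -3 + 16 = 13$)
$T{\left(l,b \right)} = \frac{b + l}{-4 + l}$
$B{\left(t \right)} = - \frac{14}{3}$ ($B{\left(t \right)} = \frac{13 + 1}{-4 + 1} = \frac{1}{-3} \cdot 14 = \left(- \frac{1}{3}\right) 14 = - \frac{14}{3}$)
$B{\left(0 + 4 \right)} 781 = \left(- \frac{14}{3}\right) 781 = - \frac{10934}{3}$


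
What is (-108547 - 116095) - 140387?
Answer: -365029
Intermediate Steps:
(-108547 - 116095) - 140387 = -224642 - 140387 = -365029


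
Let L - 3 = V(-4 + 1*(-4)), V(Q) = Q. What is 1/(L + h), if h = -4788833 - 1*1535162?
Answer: -1/6324000 ≈ -1.5813e-7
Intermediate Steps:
h = -6323995 (h = -4788833 - 1535162 = -6323995)
L = -5 (L = 3 + (-4 + 1*(-4)) = 3 + (-4 - 4) = 3 - 8 = -5)
1/(L + h) = 1/(-5 - 6323995) = 1/(-6324000) = -1/6324000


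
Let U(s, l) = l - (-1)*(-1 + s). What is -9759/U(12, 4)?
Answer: -3253/5 ≈ -650.60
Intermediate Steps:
U(s, l) = -1 + l + s (U(s, l) = l - (1 - s) = l + (-1 + s) = -1 + l + s)
-9759/U(12, 4) = -9759/(-1 + 4 + 12) = -9759/15 = -9759*1/15 = -3253/5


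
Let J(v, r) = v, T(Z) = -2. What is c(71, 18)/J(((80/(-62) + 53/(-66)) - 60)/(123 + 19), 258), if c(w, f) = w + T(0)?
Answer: -20046708/127043 ≈ -157.79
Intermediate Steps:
c(w, f) = -2 + w (c(w, f) = w - 2 = -2 + w)
c(71, 18)/J(((80/(-62) + 53/(-66)) - 60)/(123 + 19), 258) = (-2 + 71)/((((80/(-62) + 53/(-66)) - 60)/(123 + 19))) = 69/((((80*(-1/62) + 53*(-1/66)) - 60)/142)) = 69/((((-40/31 - 53/66) - 60)*(1/142))) = 69/(((-4283/2046 - 60)*(1/142))) = 69/((-127043/2046*1/142)) = 69/(-127043/290532) = 69*(-290532/127043) = -20046708/127043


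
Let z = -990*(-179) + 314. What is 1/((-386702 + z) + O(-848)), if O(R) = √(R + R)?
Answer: -104589/21877718690 - I*√106/10938859345 ≈ -4.7806e-6 - 9.412e-10*I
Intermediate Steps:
O(R) = √2*√R (O(R) = √(2*R) = √2*√R)
z = 177524 (z = 177210 + 314 = 177524)
1/((-386702 + z) + O(-848)) = 1/((-386702 + 177524) + √2*√(-848)) = 1/(-209178 + √2*(4*I*√53)) = 1/(-209178 + 4*I*√106)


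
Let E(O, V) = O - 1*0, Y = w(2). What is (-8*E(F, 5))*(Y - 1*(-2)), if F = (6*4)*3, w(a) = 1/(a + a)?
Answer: -1296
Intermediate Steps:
w(a) = 1/(2*a)
Y = 1/4 (Y = (1/2)/2 = (1/2)*(1/2) = 1/4 ≈ 0.25000)
F = 72 (F = 24*3 = 72)
E(O, V) = O (E(O, V) = O + 0 = O)
(-8*E(F, 5))*(Y - 1*(-2)) = (-8*72)*(1/4 - 1*(-2)) = -576*(1/4 + 2) = -576*9/4 = -1296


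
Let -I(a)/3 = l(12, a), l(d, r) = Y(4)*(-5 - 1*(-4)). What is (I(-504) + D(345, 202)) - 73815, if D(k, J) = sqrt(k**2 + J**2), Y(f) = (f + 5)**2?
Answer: -73572 + sqrt(159829) ≈ -73172.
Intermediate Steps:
Y(f) = (5 + f)**2
l(d, r) = -81 (l(d, r) = (5 + 4)**2*(-5 - 1*(-4)) = 9**2*(-5 + 4) = 81*(-1) = -81)
I(a) = 243 (I(a) = -3*(-81) = 243)
D(k, J) = sqrt(J**2 + k**2)
(I(-504) + D(345, 202)) - 73815 = (243 + sqrt(202**2 + 345**2)) - 73815 = (243 + sqrt(40804 + 119025)) - 73815 = (243 + sqrt(159829)) - 73815 = -73572 + sqrt(159829)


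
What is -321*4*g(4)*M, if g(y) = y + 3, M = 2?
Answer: -17976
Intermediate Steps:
g(y) = 3 + y
-321*4*g(4)*M = -321*4*(3 + 4)*2 = -321*4*7*2 = -8988*2 = -321*56 = -17976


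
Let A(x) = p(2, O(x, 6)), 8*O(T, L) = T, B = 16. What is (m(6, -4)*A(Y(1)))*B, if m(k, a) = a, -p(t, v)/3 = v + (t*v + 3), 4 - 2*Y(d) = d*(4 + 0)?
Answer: 576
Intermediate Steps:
O(T, L) = T/8
Y(d) = 2 - 2*d (Y(d) = 2 - d*(4 + 0)/2 = 2 - d*4/2 = 2 - 2*d)
p(t, v) = -9 - 3*v - 3*t*v (p(t, v) = -3*(v + (t*v + 3)) = -3*(v + (3 + t*v)) = -3*(3 + v + t*v) = -9 - 3*v - 3*t*v)
A(x) = -9 - 9*x/8 (A(x) = -9 - 3*x/8 - 3*2*x/8 = -9 - 3*x/8 - 3*x/4 = -9 - 9*x/8)
(m(6, -4)*A(Y(1)))*B = -4*(-9 - 9*(2 - 2*1)/8)*16 = -4*(-9 - 9*(2 - 2)/8)*16 = -4*(-9 - 9/8*0)*16 = -4*(-9 + 0)*16 = -4*(-9)*16 = 36*16 = 576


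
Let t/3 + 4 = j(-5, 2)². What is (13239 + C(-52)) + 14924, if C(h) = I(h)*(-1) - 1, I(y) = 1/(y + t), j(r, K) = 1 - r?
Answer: 1239127/44 ≈ 28162.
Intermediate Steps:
t = 96 (t = -12 + 3*(1 - 1*(-5))² = -12 + 3*(1 + 5)² = -12 + 3*6² = -12 + 3*36 = -12 + 108 = 96)
I(y) = 1/(96 + y) (I(y) = 1/(y + 96) = 1/(96 + y))
C(h) = -1 - 1/(96 + h) (C(h) = -1/(96 + h) - 1 = -1 - 1/(96 + h))
(13239 + C(-52)) + 14924 = (13239 + (-97 - 1*(-52))/(96 - 52)) + 14924 = (13239 + (-97 + 52)/44) + 14924 = (13239 + (1/44)*(-45)) + 14924 = (13239 - 45/44) + 14924 = 582471/44 + 14924 = 1239127/44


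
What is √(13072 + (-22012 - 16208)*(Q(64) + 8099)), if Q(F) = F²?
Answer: 2*I*√116519957 ≈ 21589.0*I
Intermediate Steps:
√(13072 + (-22012 - 16208)*(Q(64) + 8099)) = √(13072 + (-22012 - 16208)*(64² + 8099)) = √(13072 - 38220*(4096 + 8099)) = √(13072 - 38220*12195) = √(13072 - 466092900) = √(-466079828) = 2*I*√116519957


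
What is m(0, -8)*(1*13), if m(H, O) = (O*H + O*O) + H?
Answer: 832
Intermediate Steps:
m(H, O) = H + O² + H*O (m(H, O) = (H*O + O²) + H = (O² + H*O) + H = H + O² + H*O)
m(0, -8)*(1*13) = (0 + (-8)² + 0*(-8))*(1*13) = (0 + 64 + 0)*13 = 64*13 = 832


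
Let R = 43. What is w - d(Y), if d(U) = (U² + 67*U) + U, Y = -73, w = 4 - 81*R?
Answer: -3844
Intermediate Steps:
w = -3479 (w = 4 - 81*43 = 4 - 3483 = -3479)
d(U) = U² + 68*U
w - d(Y) = -3479 - (-73)*(68 - 73) = -3479 - (-73)*(-5) = -3479 - 1*365 = -3479 - 365 = -3844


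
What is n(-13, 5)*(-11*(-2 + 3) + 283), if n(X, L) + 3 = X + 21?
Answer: 1360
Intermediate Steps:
n(X, L) = 18 + X (n(X, L) = -3 + (X + 21) = -3 + (21 + X) = 18 + X)
n(-13, 5)*(-11*(-2 + 3) + 283) = (18 - 13)*(-11*(-2 + 3) + 283) = 5*(-11*1 + 283) = 5*(-11 + 283) = 5*272 = 1360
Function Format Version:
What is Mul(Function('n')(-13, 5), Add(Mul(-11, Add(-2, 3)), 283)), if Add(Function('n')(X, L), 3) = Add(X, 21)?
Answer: 1360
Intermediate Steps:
Function('n')(X, L) = Add(18, X) (Function('n')(X, L) = Add(-3, Add(X, 21)) = Add(-3, Add(21, X)) = Add(18, X))
Mul(Function('n')(-13, 5), Add(Mul(-11, Add(-2, 3)), 283)) = Mul(Add(18, -13), Add(Mul(-11, Add(-2, 3)), 283)) = Mul(5, Add(Mul(-11, 1), 283)) = Mul(5, Add(-11, 283)) = Mul(5, 272) = 1360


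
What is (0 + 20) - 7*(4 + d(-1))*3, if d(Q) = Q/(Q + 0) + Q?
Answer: -64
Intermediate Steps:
d(Q) = 1 + Q (d(Q) = Q/Q + Q = 1 + Q)
(0 + 20) - 7*(4 + d(-1))*3 = (0 + 20) - 7*(4 + (1 - 1))*3 = 20 - 7*(4 + 0)*3 = 20 - 28*3 = 20 - 7*12 = 20 - 84 = -64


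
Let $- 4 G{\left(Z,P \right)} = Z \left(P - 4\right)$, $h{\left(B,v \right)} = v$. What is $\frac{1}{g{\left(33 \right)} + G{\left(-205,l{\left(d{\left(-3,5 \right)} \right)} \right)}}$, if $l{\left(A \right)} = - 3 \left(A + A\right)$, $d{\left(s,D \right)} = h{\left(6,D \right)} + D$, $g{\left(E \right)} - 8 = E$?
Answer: $- \frac{1}{3239} \approx -0.00030874$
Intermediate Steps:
$g{\left(E \right)} = 8 + E$
$d{\left(s,D \right)} = 2 D$ ($d{\left(s,D \right)} = D + D = 2 D$)
$l{\left(A \right)} = - 6 A$ ($l{\left(A \right)} = - 3 \cdot 2 A = - 6 A$)
$G{\left(Z,P \right)} = - \frac{Z \left(-4 + P\right)}{4}$ ($G{\left(Z,P \right)} = - \frac{Z \left(P - 4\right)}{4} = - \frac{Z \left(-4 + P\right)}{4}$)
$\frac{1}{g{\left(33 \right)} + G{\left(-205,l{\left(d{\left(-3,5 \right)} \right)} \right)}} = \frac{1}{\left(8 + 33\right) + \frac{1}{4} \left(-205\right) \left(4 - - 6 \cdot 2 \cdot 5\right)} = \frac{1}{41 + \frac{1}{4} \left(-205\right) \left(4 - \left(-6\right) 10\right)} = \frac{1}{41 + \frac{1}{4} \left(-205\right) \left(4 - -60\right)} = \frac{1}{41 + \frac{1}{4} \left(-205\right) \left(4 + 60\right)} = \frac{1}{41 + \frac{1}{4} \left(-205\right) 64} = \frac{1}{41 - 3280} = \frac{1}{-3239} = - \frac{1}{3239}$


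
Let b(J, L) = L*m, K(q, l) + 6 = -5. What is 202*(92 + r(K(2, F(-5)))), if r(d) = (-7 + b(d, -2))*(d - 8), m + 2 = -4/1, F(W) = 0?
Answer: -606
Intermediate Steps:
m = -6 (m = -2 - 4/1 = -2 - 4*1 = -2 - 4 = -6)
K(q, l) = -11 (K(q, l) = -6 - 5 = -11)
b(J, L) = -6*L (b(J, L) = L*(-6) = -6*L)
r(d) = -40 + 5*d (r(d) = (-7 - 6*(-2))*(d - 8) = (-7 + 12)*(-8 + d) = 5*(-8 + d) = -40 + 5*d)
202*(92 + r(K(2, F(-5)))) = 202*(92 + (-40 + 5*(-11))) = 202*(92 + (-40 - 55)) = 202*(92 - 95) = 202*(-3) = -606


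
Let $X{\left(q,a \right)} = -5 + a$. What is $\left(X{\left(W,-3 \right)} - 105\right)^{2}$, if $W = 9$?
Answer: $12769$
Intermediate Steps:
$\left(X{\left(W,-3 \right)} - 105\right)^{2} = \left(\left(-5 - 3\right) - 105\right)^{2} = \left(-8 - 105\right)^{2} = \left(-113\right)^{2} = 12769$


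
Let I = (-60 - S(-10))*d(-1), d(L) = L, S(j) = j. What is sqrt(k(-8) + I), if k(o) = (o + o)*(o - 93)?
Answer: 7*sqrt(34) ≈ 40.817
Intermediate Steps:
k(o) = 2*o*(-93 + o) (k(o) = (2*o)*(-93 + o) = 2*o*(-93 + o))
I = 50 (I = (-60 - 1*(-10))*(-1) = (-60 + 10)*(-1) = -50*(-1) = 50)
sqrt(k(-8) + I) = sqrt(2*(-8)*(-93 - 8) + 50) = sqrt(2*(-8)*(-101) + 50) = sqrt(1616 + 50) = sqrt(1666) = 7*sqrt(34)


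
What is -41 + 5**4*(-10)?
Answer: -6291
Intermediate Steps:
-41 + 5**4*(-10) = -41 + 625*(-10) = -41 - 6250 = -6291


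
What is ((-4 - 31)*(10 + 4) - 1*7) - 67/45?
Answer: -22432/45 ≈ -498.49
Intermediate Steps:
((-4 - 31)*(10 + 4) - 1*7) - 67/45 = (-35*14 - 7) + (1/45)*(-67) = (-490 - 7) - 67/45 = -497 - 67/45 = -22432/45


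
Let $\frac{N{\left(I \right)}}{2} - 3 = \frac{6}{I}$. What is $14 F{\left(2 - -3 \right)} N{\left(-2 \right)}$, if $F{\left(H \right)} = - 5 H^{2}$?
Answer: $0$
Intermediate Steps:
$N{\left(I \right)} = 6 + \frac{12}{I}$ ($N{\left(I \right)} = 6 + 2 \frac{6}{I} = 6 + \frac{12}{I}$)
$14 F{\left(2 - -3 \right)} N{\left(-2 \right)} = 14 \left(- 5 \left(2 - -3\right)^{2}\right) \left(6 + \frac{12}{-2}\right) = 14 \left(- 5 \left(2 + 3\right)^{2}\right) \left(6 + 12 \left(- \frac{1}{2}\right)\right) = 14 \left(- 5 \cdot 5^{2}\right) \left(6 - 6\right) = 14 \left(\left(-5\right) 25\right) 0 = 14 \left(-125\right) 0 = \left(-1750\right) 0 = 0$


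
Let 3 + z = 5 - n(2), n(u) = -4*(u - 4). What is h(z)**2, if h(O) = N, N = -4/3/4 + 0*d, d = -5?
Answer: 1/9 ≈ 0.11111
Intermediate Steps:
n(u) = 16 - 4*u (n(u) = -4*(-4 + u) = 16 - 4*u)
z = -6 (z = -3 + (5 - (16 - 4*2)) = -3 + (5 - (16 - 8)) = -3 + (5 - 1*8) = -3 + (5 - 8) = -3 - 3 = -6)
N = -1/3 (N = -4/3/4 + 0*(-5) = -4*1/3*(1/4) + 0 = -4/3*1/4 + 0 = -1/3 + 0 = -1/3 ≈ -0.33333)
h(O) = -1/3
h(z)**2 = (-1/3)**2 = 1/9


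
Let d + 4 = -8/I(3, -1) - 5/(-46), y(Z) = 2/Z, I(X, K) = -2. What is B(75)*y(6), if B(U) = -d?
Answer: -5/138 ≈ -0.036232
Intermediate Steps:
d = 5/46 (d = -4 + (-8/(-2) - 5/(-46)) = -4 + (-8*(-½) - 5*(-1/46)) = -4 + (4 + 5/46) = -4 + 189/46 = 5/46 ≈ 0.10870)
B(U) = -5/46 (B(U) = -1*5/46 = -5/46)
B(75)*y(6) = -5/(23*6) = -5/46*⅓ = -5/138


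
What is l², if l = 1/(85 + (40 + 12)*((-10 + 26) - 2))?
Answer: 1/660969 ≈ 1.5129e-6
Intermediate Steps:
l = 1/813 (l = 1/(85 + 52*(16 - 2)) = 1/(85 + 52*14) = 1/(85 + 728) = 1/813 ≈ 0.0012300)
l² = (1/813)² = 1/660969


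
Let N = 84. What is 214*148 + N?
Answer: 31756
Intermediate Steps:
214*148 + N = 214*148 + 84 = 31672 + 84 = 31756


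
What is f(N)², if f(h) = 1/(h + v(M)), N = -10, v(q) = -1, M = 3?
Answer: 1/121 ≈ 0.0082645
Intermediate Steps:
f(h) = 1/(-1 + h) (f(h) = 1/(h - 1) = 1/(-1 + h))
f(N)² = (1/(-1 - 10))² = (1/(-11))² = (-1/11)² = 1/121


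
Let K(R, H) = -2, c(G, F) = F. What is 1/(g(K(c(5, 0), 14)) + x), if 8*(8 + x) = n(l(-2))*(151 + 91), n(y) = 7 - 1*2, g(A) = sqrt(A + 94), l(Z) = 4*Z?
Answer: 2292/326857 - 32*sqrt(23)/326857 ≈ 0.0065427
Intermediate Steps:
g(A) = sqrt(94 + A)
n(y) = 5 (n(y) = 7 - 2 = 5)
x = 573/4 (x = -8 + (5*(151 + 91))/8 = -8 + (5*242)/8 = -8 + (1/8)*1210 = -8 + 605/4 = 573/4 ≈ 143.25)
1/(g(K(c(5, 0), 14)) + x) = 1/(sqrt(94 - 2) + 573/4) = 1/(sqrt(92) + 573/4) = 1/(2*sqrt(23) + 573/4) = 1/(573/4 + 2*sqrt(23))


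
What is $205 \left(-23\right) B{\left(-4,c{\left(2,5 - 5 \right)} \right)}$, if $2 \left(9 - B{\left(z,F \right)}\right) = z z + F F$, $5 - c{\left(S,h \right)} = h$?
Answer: $\frac{108445}{2} \approx 54223.0$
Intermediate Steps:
$c{\left(S,h \right)} = 5 - h$
$B{\left(z,F \right)} = 9 - \frac{F^{2}}{2} - \frac{z^{2}}{2}$ ($B{\left(z,F \right)} = 9 - \frac{z z + F F}{2} = 9 - \frac{z^{2} + F^{2}}{2} = 9 - \frac{F^{2} + z^{2}}{2} = 9 - \left(\frac{F^{2}}{2} + \frac{z^{2}}{2}\right) = 9 - \frac{F^{2}}{2} - \frac{z^{2}}{2}$)
$205 \left(-23\right) B{\left(-4,c{\left(2,5 - 5 \right)} \right)} = 205 \left(-23\right) \left(9 - \frac{\left(5 - \left(5 - 5\right)\right)^{2}}{2} - \frac{\left(-4\right)^{2}}{2}\right) = - 4715 \left(9 - \frac{\left(5 - 0\right)^{2}}{2} - 8\right) = - 4715 \left(9 - \frac{\left(5 + 0\right)^{2}}{2} - 8\right) = - 4715 \left(9 - \frac{5^{2}}{2} - 8\right) = - 4715 \left(9 - \frac{25}{2} - 8\right) = \left(-4715\right) \left(- \frac{23}{2}\right) = \frac{108445}{2}$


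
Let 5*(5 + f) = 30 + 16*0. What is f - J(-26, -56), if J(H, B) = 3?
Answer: -2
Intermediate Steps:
f = 1 (f = -5 + (30 + 16*0)/5 = -5 + (30 + 0)/5 = -5 + (⅕)*30 = -5 + 6 = 1)
f - J(-26, -56) = 1 - 1*3 = 1 - 3 = -2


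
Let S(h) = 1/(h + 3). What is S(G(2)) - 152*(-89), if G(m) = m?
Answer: 67641/5 ≈ 13528.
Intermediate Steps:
S(h) = 1/(3 + h)
S(G(2)) - 152*(-89) = 1/(3 + 2) - 152*(-89) = 1/5 + 13528 = ⅕ + 13528 = 67641/5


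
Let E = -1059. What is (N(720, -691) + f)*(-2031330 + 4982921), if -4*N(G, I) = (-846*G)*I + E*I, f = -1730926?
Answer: -1264926144162263/4 ≈ -3.1623e+14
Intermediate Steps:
N(G, I) = 1059*I/4 + 423*G*I/2 (N(G, I) = -((-846*G)*I - 1059*I)/4 = -(-846*G*I - 1059*I)/4 = -(-1059*I - 846*G*I)/4 = 1059*I/4 + 423*G*I/2)
(N(720, -691) + f)*(-2031330 + 4982921) = ((3/4)*(-691)*(353 + 282*720) - 1730926)*(-2031330 + 4982921) = ((3/4)*(-691)*(353 + 203040) - 1730926)*2951591 = ((3/4)*(-691)*203393 - 1730926)*2951591 = (-421633689/4 - 1730926)*2951591 = -428557393/4*2951591 = -1264926144162263/4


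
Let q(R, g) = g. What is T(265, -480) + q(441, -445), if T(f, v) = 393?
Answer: -52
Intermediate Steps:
T(265, -480) + q(441, -445) = 393 - 445 = -52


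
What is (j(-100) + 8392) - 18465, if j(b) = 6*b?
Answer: -10673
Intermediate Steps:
(j(-100) + 8392) - 18465 = (6*(-100) + 8392) - 18465 = (-600 + 8392) - 18465 = 7792 - 18465 = -10673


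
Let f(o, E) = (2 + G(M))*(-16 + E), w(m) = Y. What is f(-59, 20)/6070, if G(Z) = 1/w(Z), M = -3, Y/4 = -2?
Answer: 3/2428 ≈ 0.0012356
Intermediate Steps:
Y = -8 (Y = 4*(-2) = -8)
w(m) = -8
G(Z) = -⅛ (G(Z) = 1/(-8) = -⅛)
f(o, E) = -30 + 15*E/8 (f(o, E) = (2 - ⅛)*(-16 + E) = 15*(-16 + E)/8 = -30 + 15*E/8)
f(-59, 20)/6070 = (-30 + (15/8)*20)/6070 = (-30 + 75/2)*(1/6070) = (15/2)*(1/6070) = 3/2428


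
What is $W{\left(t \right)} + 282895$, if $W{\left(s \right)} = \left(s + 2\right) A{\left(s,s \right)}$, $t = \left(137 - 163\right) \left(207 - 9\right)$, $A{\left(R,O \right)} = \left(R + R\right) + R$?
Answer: $79757719$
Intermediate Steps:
$A{\left(R,O \right)} = 3 R$ ($A{\left(R,O \right)} = 2 R + R = 3 R$)
$t = -5148$ ($t = \left(-26\right) 198 = -5148$)
$W{\left(s \right)} = 3 s \left(2 + s\right)$ ($W{\left(s \right)} = \left(s + 2\right) 3 s = \left(2 + s\right) 3 s = 3 s \left(2 + s\right)$)
$W{\left(t \right)} + 282895 = 3 \left(-5148\right) \left(2 - 5148\right) + 282895 = 3 \left(-5148\right) \left(-5146\right) + 282895 = 79474824 + 282895 = 79757719$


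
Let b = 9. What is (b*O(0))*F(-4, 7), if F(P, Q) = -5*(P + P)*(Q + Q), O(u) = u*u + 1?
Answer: 5040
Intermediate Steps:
O(u) = 1 + u**2 (O(u) = u**2 + 1 = 1 + u**2)
F(P, Q) = -20*P*Q (F(P, Q) = -5*2*P*2*Q = -20*P*Q)
(b*O(0))*F(-4, 7) = (9*(1 + 0**2))*(-20*(-4)*7) = (9*(1 + 0))*560 = (9*1)*560 = 9*560 = 5040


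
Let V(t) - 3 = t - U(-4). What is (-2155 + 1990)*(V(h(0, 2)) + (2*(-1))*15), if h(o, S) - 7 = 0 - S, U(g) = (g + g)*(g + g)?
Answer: 14190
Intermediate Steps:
U(g) = 4*g² (U(g) = (2*g)*(2*g) = 4*g²)
h(o, S) = 7 - S (h(o, S) = 7 + (0 - S) = 7 - S)
V(t) = -61 + t (V(t) = 3 + (t - 4*(-4)²) = 3 + (t - 4*16) = 3 + (t - 1*64) = 3 + (t - 64) = 3 + (-64 + t) = -61 + t)
(-2155 + 1990)*(V(h(0, 2)) + (2*(-1))*15) = (-2155 + 1990)*((-61 + (7 - 1*2)) + (2*(-1))*15) = -165*((-61 + (7 - 2)) - 2*15) = -165*((-61 + 5) - 30) = -165*(-56 - 30) = -165*(-86) = 14190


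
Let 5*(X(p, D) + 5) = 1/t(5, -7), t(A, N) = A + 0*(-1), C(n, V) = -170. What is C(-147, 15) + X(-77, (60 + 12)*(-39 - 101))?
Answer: -4374/25 ≈ -174.96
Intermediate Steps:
t(A, N) = A (t(A, N) = A + 0 = A)
X(p, D) = -124/25 (X(p, D) = -5 + (⅕)/5 = -5 + (⅕)*(⅕) = -5 + 1/25 = -124/25)
C(-147, 15) + X(-77, (60 + 12)*(-39 - 101)) = -170 - 124/25 = -4374/25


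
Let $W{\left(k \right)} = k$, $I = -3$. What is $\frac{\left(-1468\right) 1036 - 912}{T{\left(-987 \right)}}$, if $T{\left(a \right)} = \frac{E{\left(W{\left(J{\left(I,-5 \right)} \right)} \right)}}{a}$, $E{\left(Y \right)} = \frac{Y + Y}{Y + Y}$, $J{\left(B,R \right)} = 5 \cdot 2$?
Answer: $1501977120$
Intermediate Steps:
$J{\left(B,R \right)} = 10$
$E{\left(Y \right)} = 1$ ($E{\left(Y \right)} = \frac{2 Y}{2 Y} = 2 Y \frac{1}{2 Y} = 1$)
$T{\left(a \right)} = \frac{1}{a}$ ($T{\left(a \right)} = 1 \frac{1}{a} = \frac{1}{a}$)
$\frac{\left(-1468\right) 1036 - 912}{T{\left(-987 \right)}} = \frac{\left(-1468\right) 1036 - 912}{\frac{1}{-987}} = \frac{-1520848 - 912}{- \frac{1}{987}} = \left(-1521760\right) \left(-987\right) = 1501977120$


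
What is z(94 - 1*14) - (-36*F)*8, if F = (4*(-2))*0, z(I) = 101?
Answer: 101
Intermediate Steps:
F = 0 (F = -8*0 = 0)
z(94 - 1*14) - (-36*F)*8 = 101 - (-36*0)*8 = 101 - 0*8 = 101 - 1*0 = 101 + 0 = 101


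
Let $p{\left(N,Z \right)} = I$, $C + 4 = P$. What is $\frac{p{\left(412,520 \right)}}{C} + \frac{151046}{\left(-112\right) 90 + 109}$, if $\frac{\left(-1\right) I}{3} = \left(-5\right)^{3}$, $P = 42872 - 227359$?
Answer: $- \frac{9290122237}{613186587} \approx -15.151$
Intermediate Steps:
$P = -184487$
$C = -184491$ ($C = -4 - 184487 = -184491$)
$I = 375$ ($I = - 3 \left(-5\right)^{3} = \left(-3\right) \left(-125\right) = 375$)
$p{\left(N,Z \right)} = 375$
$\frac{p{\left(412,520 \right)}}{C} + \frac{151046}{\left(-112\right) 90 + 109} = \frac{375}{-184491} + \frac{151046}{\left(-112\right) 90 + 109} = 375 \left(- \frac{1}{184491}\right) + \frac{151046}{-10080 + 109} = - \frac{125}{61497} + \frac{151046}{-9971} = - \frac{125}{61497} + 151046 \left(- \frac{1}{9971}\right) = - \frac{125}{61497} - \frac{151046}{9971} = - \frac{9290122237}{613186587}$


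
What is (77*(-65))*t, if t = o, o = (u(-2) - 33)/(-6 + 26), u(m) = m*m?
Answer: 29029/4 ≈ 7257.3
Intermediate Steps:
u(m) = m²
o = -29/20 (o = ((-2)² - 33)/(-6 + 26) = (4 - 33)/20 = -29*1/20 = -29/20 ≈ -1.4500)
t = -29/20 ≈ -1.4500
(77*(-65))*t = (77*(-65))*(-29/20) = -5005*(-29/20) = 29029/4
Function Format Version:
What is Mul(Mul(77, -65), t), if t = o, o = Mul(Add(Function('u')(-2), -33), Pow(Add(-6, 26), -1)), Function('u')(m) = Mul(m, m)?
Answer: Rational(29029, 4) ≈ 7257.3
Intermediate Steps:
Function('u')(m) = Pow(m, 2)
o = Rational(-29, 20) (o = Mul(Add(Pow(-2, 2), -33), Pow(Add(-6, 26), -1)) = Mul(Add(4, -33), Pow(20, -1)) = Mul(-29, Rational(1, 20)) = Rational(-29, 20) ≈ -1.4500)
t = Rational(-29, 20) ≈ -1.4500
Mul(Mul(77, -65), t) = Mul(Mul(77, -65), Rational(-29, 20)) = Mul(-5005, Rational(-29, 20)) = Rational(29029, 4)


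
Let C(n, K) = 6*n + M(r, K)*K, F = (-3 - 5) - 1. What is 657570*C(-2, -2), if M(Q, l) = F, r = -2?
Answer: 3945420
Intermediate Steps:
F = -9 (F = -8 - 1 = -9)
M(Q, l) = -9
C(n, K) = -9*K + 6*n (C(n, K) = 6*n - 9*K = -9*K + 6*n)
657570*C(-2, -2) = 657570*(-9*(-2) + 6*(-2)) = 657570*(18 - 12) = 657570*6 = 3945420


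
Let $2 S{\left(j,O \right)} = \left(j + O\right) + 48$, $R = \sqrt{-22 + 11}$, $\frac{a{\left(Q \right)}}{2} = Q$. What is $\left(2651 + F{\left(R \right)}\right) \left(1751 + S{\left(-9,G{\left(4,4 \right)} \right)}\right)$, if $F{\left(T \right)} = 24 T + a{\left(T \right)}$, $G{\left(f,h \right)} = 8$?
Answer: $\frac{9408399}{2} + 46137 i \sqrt{11} \approx 4.7042 \cdot 10^{6} + 1.5302 \cdot 10^{5} i$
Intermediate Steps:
$a{\left(Q \right)} = 2 Q$
$R = i \sqrt{11}$ ($R = \sqrt{-11} = i \sqrt{11} \approx 3.3166 i$)
$S{\left(j,O \right)} = 24 + \frac{O}{2} + \frac{j}{2}$ ($S{\left(j,O \right)} = \frac{\left(j + O\right) + 48}{2} = \frac{\left(O + j\right) + 48}{2} = \frac{48 + O + j}{2} = 24 + \frac{O}{2} + \frac{j}{2}$)
$F{\left(T \right)} = 26 T$ ($F{\left(T \right)} = 24 T + 2 T = 26 T$)
$\left(2651 + F{\left(R \right)}\right) \left(1751 + S{\left(-9,G{\left(4,4 \right)} \right)}\right) = \left(2651 + 26 i \sqrt{11}\right) \left(1751 + \left(24 + \frac{1}{2} \cdot 8 + \frac{1}{2} \left(-9\right)\right)\right) = \left(2651 + 26 i \sqrt{11}\right) \left(1751 + \left(24 + 4 - \frac{9}{2}\right)\right) = \left(2651 + 26 i \sqrt{11}\right) \left(1751 + \frac{47}{2}\right) = \left(2651 + 26 i \sqrt{11}\right) \frac{3549}{2} = \frac{9408399}{2} + 46137 i \sqrt{11}$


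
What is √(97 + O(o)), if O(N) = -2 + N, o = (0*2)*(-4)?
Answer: √95 ≈ 9.7468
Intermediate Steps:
o = 0 (o = 0*(-4) = 0)
√(97 + O(o)) = √(97 + (-2 + 0)) = √(97 - 2) = √95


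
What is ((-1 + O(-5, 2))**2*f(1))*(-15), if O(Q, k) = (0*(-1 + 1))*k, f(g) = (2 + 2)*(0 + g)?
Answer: -60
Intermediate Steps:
f(g) = 4*g
O(Q, k) = 0 (O(Q, k) = (0*0)*k = 0*k = 0)
((-1 + O(-5, 2))**2*f(1))*(-15) = ((-1 + 0)**2*(4*1))*(-15) = ((-1)**2*4)*(-15) = (1*4)*(-15) = 4*(-15) = -60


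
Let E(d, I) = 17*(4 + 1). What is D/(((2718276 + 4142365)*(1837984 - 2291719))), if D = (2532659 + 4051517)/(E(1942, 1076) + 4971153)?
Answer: -3292088/7737515559287894565 ≈ -4.2547e-13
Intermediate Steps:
E(d, I) = 85 (E(d, I) = 17*5 = 85)
D = 3292088/2485619 (D = (2532659 + 4051517)/(85 + 4971153) = 6584176/4971238 = 6584176*(1/4971238) = 3292088/2485619 ≈ 1.3245)
D/(((2718276 + 4142365)*(1837984 - 2291719))) = 3292088/(2485619*(((2718276 + 4142365)*(1837984 - 2291719)))) = 3292088/(2485619*((6860641*(-453735)))) = (3292088/2485619)/(-3112912944135) = (3292088/2485619)*(-1/3112912944135) = -3292088/7737515559287894565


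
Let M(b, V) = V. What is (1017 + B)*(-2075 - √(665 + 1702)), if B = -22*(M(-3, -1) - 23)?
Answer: -3205875 - 4635*√263 ≈ -3.2810e+6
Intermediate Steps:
B = 528 (B = -22*(-1 - 23) = -22*(-24) = 528)
(1017 + B)*(-2075 - √(665 + 1702)) = (1017 + 528)*(-2075 - √(665 + 1702)) = 1545*(-2075 - √2367) = 1545*(-2075 - 3*√263) = -3205875 - 4635*√263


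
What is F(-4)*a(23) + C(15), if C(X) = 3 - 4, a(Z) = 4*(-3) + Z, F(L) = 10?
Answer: 109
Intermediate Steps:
a(Z) = -12 + Z
C(X) = -1
F(-4)*a(23) + C(15) = 10*(-12 + 23) - 1 = 10*11 - 1 = 110 - 1 = 109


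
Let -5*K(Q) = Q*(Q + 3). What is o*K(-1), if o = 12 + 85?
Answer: 194/5 ≈ 38.800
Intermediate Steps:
o = 97
K(Q) = -Q*(3 + Q)/5 (K(Q) = -Q*(Q + 3)/5 = -Q*(3 + Q)/5)
o*K(-1) = 97*(-1/5*(-1)*(3 - 1)) = 97*(-1/5*(-1)*2) = 97*(2/5) = 194/5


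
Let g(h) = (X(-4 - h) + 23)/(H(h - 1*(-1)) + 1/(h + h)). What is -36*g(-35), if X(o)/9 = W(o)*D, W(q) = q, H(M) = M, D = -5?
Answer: -3457440/2381 ≈ -1452.1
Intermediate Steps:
X(o) = -45*o (X(o) = 9*(o*(-5)) = 9*(-5*o) = -45*o)
g(h) = (203 + 45*h)/(1 + h + 1/(2*h)) (g(h) = (-45*(-4 - h) + 23)/((h - 1*(-1)) + 1/(h + h)) = ((180 + 45*h) + 23)/((h + 1) + 1/(2*h)) = (203 + 45*h)/((1 + h) + 1/(2*h)) = (203 + 45*h)/(1 + h + 1/(2*h)))
-36*g(-35) = -72*(-35)*(203 + 45*(-35))/(1 + 2*(-35) + 2*(-35)²) = -72*(-35)*(203 - 1575)/(1 - 70 + 2*1225) = -72*(-35)*(-1372)/(1 - 70 + 2450) = -72*(-35)*(-1372)/2381 = -36*96040/2381 = -3457440/2381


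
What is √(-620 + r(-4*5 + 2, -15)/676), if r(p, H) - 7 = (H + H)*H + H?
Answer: I*√418678/26 ≈ 24.887*I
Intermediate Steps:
r(p, H) = 7 + H + 2*H² (r(p, H) = 7 + ((H + H)*H + H) = 7 + ((2*H)*H + H) = 7 + (2*H² + H) = 7 + (H + 2*H²) = 7 + H + 2*H²)
√(-620 + r(-4*5 + 2, -15)/676) = √(-620 + (7 - 15 + 2*(-15)²)/676) = √(-620 + (7 - 15 + 2*225)*(1/676)) = √(-620 + (7 - 15 + 450)*(1/676)) = √(-620 + 442*(1/676)) = √(-620 + 17/26) = √(-16103/26) = I*√418678/26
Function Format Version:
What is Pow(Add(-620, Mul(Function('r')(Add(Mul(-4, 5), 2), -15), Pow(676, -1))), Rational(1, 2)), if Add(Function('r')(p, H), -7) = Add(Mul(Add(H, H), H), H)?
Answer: Mul(Rational(1, 26), I, Pow(418678, Rational(1, 2))) ≈ Mul(24.887, I)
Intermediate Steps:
Function('r')(p, H) = Add(7, H, Mul(2, Pow(H, 2))) (Function('r')(p, H) = Add(7, Add(Mul(Add(H, H), H), H)) = Add(7, Add(Mul(Mul(2, H), H), H)) = Add(7, Add(Mul(2, Pow(H, 2)), H)) = Add(7, Add(H, Mul(2, Pow(H, 2)))) = Add(7, H, Mul(2, Pow(H, 2))))
Pow(Add(-620, Mul(Function('r')(Add(Mul(-4, 5), 2), -15), Pow(676, -1))), Rational(1, 2)) = Pow(Add(-620, Mul(Add(7, -15, Mul(2, Pow(-15, 2))), Pow(676, -1))), Rational(1, 2)) = Pow(Add(-620, Mul(Add(7, -15, Mul(2, 225)), Rational(1, 676))), Rational(1, 2)) = Pow(Add(-620, Mul(Add(7, -15, 450), Rational(1, 676))), Rational(1, 2)) = Pow(Add(-620, Mul(442, Rational(1, 676))), Rational(1, 2)) = Pow(Add(-620, Rational(17, 26)), Rational(1, 2)) = Pow(Rational(-16103, 26), Rational(1, 2)) = Mul(Rational(1, 26), I, Pow(418678, Rational(1, 2)))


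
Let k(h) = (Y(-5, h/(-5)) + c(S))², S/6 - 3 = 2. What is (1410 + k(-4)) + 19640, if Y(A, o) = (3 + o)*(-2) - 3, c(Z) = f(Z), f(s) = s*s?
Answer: 20302059/25 ≈ 8.1208e+5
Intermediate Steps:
S = 30 (S = 18 + 6*2 = 18 + 12 = 30)
f(s) = s²
c(Z) = Z²
Y(A, o) = -9 - 2*o (Y(A, o) = (-6 - 2*o) - 3 = -9 - 2*o)
k(h) = (891 + 2*h/5)² (k(h) = ((-9 - 2*h/(-5)) + 30²)² = ((-9 - 2*h*(-1)/5) + 900)² = ((-9 - (-2)*h/5) + 900)² = ((-9 + 2*h/5) + 900)² = (891 + 2*h/5)²)
(1410 + k(-4)) + 19640 = (1410 + (4455 + 2*(-4))²/25) + 19640 = (1410 + (4455 - 8)²/25) + 19640 = (1410 + (1/25)*4447²) + 19640 = (1410 + (1/25)*19775809) + 19640 = (1410 + 19775809/25) + 19640 = 19811059/25 + 19640 = 20302059/25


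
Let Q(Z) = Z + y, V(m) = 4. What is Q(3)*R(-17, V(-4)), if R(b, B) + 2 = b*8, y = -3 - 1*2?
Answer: 276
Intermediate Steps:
y = -5 (y = -3 - 2 = -5)
R(b, B) = -2 + 8*b (R(b, B) = -2 + b*8 = -2 + 8*b)
Q(Z) = -5 + Z (Q(Z) = Z - 5 = -5 + Z)
Q(3)*R(-17, V(-4)) = (-5 + 3)*(-2 + 8*(-17)) = -2*(-2 - 136) = -2*(-138) = 276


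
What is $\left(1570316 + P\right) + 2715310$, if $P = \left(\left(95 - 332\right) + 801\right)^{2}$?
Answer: $4603722$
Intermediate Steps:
$P = 318096$ ($P = \left(-237 + 801\right)^{2} = 564^{2} = 318096$)
$\left(1570316 + P\right) + 2715310 = \left(1570316 + 318096\right) + 2715310 = 1888412 + 2715310 = 4603722$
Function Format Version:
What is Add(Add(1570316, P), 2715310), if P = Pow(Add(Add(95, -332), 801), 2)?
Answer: 4603722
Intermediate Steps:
P = 318096 (P = Pow(Add(-237, 801), 2) = Pow(564, 2) = 318096)
Add(Add(1570316, P), 2715310) = Add(Add(1570316, 318096), 2715310) = Add(1888412, 2715310) = 4603722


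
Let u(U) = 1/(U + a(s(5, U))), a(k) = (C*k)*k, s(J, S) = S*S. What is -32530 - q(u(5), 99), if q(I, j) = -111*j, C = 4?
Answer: -21541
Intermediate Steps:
s(J, S) = S²
a(k) = 4*k² (a(k) = (4*k)*k = 4*k²)
u(U) = 1/(U + 4*U⁴) (u(U) = 1/(U + 4*(U²)²) = 1/(U + 4*U⁴))
-32530 - q(u(5), 99) = -32530 - (-111)*99 = -32530 - 1*(-10989) = -32530 + 10989 = -21541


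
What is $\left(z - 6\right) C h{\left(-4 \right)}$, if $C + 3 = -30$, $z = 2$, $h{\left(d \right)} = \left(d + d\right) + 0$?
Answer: $-1056$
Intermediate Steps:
$h{\left(d \right)} = 2 d$ ($h{\left(d \right)} = 2 d + 0 = 2 d$)
$C = -33$ ($C = -3 - 30 = -33$)
$\left(z - 6\right) C h{\left(-4 \right)} = \left(2 - 6\right) \left(-33\right) 2 \left(-4\right) = \left(-4\right) \left(-33\right) \left(-8\right) = 132 \left(-8\right) = -1056$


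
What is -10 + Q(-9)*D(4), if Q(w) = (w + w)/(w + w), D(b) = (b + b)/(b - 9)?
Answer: -58/5 ≈ -11.600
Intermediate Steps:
D(b) = 2*b/(-9 + b) (D(b) = (2*b)/(-9 + b) = 2*b/(-9 + b))
Q(w) = 1 (Q(w) = (2*w)/((2*w)) = (2*w)*(1/(2*w)) = 1)
-10 + Q(-9)*D(4) = -10 + 1*(2*4/(-9 + 4)) = -10 + 1*(2*4/(-5)) = -10 + 1*(2*4*(-1/5)) = -10 + 1*(-8/5) = -10 - 8/5 = -58/5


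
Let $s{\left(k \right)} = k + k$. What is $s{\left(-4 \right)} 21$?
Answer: $-168$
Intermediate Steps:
$s{\left(k \right)} = 2 k$
$s{\left(-4 \right)} 21 = 2 \left(-4\right) 21 = \left(-8\right) 21 = -168$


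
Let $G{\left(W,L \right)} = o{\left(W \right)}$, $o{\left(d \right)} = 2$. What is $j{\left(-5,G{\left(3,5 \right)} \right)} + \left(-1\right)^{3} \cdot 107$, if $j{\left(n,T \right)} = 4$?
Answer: $-103$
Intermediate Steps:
$G{\left(W,L \right)} = 2$
$j{\left(-5,G{\left(3,5 \right)} \right)} + \left(-1\right)^{3} \cdot 107 = 4 + \left(-1\right)^{3} \cdot 107 = 4 - 107 = -103$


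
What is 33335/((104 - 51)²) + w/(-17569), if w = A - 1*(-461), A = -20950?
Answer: 643216216/49351321 ≈ 13.033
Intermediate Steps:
w = -20489 (w = -20950 - 1*(-461) = -20950 + 461 = -20489)
33335/((104 - 51)²) + w/(-17569) = 33335/((104 - 51)²) - 20489/(-17569) = 33335/(53²) - 20489*(-1/17569) = 33335/2809 + 20489/17569 = 643216216/49351321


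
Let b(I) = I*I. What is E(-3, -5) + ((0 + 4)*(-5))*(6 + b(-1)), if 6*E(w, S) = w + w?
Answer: -141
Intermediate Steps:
E(w, S) = w/3 (E(w, S) = (w + w)/6 = (2*w)/6 = w/3)
b(I) = I²
E(-3, -5) + ((0 + 4)*(-5))*(6 + b(-1)) = (⅓)*(-3) + ((0 + 4)*(-5))*(6 + (-1)²) = -1 + (4*(-5))*(6 + 1) = -1 - 20*7 = -1 - 140 = -141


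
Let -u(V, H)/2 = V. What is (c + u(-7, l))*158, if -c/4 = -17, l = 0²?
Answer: 12956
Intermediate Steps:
l = 0
u(V, H) = -2*V
c = 68 (c = -4*(-17) = 68)
(c + u(-7, l))*158 = (68 - 2*(-7))*158 = (68 + 14)*158 = 82*158 = 12956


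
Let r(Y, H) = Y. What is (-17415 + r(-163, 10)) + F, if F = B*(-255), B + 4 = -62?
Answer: -748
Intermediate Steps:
B = -66 (B = -4 - 62 = -66)
F = 16830 (F = -66*(-255) = 16830)
(-17415 + r(-163, 10)) + F = (-17415 - 163) + 16830 = -17578 + 16830 = -748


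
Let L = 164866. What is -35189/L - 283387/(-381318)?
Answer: 8325670510/15716593347 ≈ 0.52974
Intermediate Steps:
-35189/L - 283387/(-381318) = -35189/164866 - 283387/(-381318) = -35189*1/164866 - 283387*(-1/381318) = -35189/164866 + 283387/381318 = 8325670510/15716593347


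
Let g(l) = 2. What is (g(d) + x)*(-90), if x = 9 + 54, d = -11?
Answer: -5850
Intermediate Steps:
x = 63
(g(d) + x)*(-90) = (2 + 63)*(-90) = 65*(-90) = -5850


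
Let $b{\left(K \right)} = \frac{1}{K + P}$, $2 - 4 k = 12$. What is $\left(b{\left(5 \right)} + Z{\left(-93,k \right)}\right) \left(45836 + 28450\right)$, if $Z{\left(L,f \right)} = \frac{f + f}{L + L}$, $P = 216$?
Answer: $\frac{15983871}{6851} \approx 2333.1$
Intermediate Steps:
$k = - \frac{5}{2}$ ($k = \frac{1}{2} - 3 = - \frac{5}{2} \approx -2.5$)
$b{\left(K \right)} = \frac{1}{216 + K}$ ($b{\left(K \right)} = \frac{1}{K + 216} = \frac{1}{216 + K}$)
$Z{\left(L,f \right)} = \frac{f}{L}$ ($Z{\left(L,f \right)} = \frac{2 f}{2 L} = 2 f \frac{1}{2 L} = \frac{f}{L}$)
$\left(b{\left(5 \right)} + Z{\left(-93,k \right)}\right) \left(45836 + 28450\right) = \left(\frac{1}{216 + 5} - \frac{5}{2 \left(-93\right)}\right) \left(45836 + 28450\right) = \left(\frac{1}{221} - - \frac{5}{186}\right) 74286 = \left(\frac{1}{221} + \frac{5}{186}\right) 74286 = \frac{1291}{41106} \cdot 74286 = \frac{15983871}{6851}$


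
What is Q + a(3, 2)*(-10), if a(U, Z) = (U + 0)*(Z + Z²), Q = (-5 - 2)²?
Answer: -131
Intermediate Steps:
Q = 49 (Q = (-7)² = 49)
a(U, Z) = U*(Z + Z²)
Q + a(3, 2)*(-10) = 49 + (3*2*(1 + 2))*(-10) = 49 + (3*2*3)*(-10) = 49 + 18*(-10) = 49 - 180 = -131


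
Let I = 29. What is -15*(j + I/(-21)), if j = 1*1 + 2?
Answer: -170/7 ≈ -24.286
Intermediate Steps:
j = 3 (j = 1 + 2 = 3)
-15*(j + I/(-21)) = -15*(3 + 29/(-21)) = -15*(3 + 29*(-1/21)) = -15*(3 - 29/21) = -15*34/21 = -170/7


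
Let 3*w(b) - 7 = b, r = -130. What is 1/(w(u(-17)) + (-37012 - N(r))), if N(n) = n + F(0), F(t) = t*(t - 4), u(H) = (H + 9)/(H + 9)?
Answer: -3/110638 ≈ -2.7115e-5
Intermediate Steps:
u(H) = 1 (u(H) = (9 + H)/(9 + H) = 1)
F(t) = t*(-4 + t)
w(b) = 7/3 + b/3
N(n) = n (N(n) = n + 0*(-4 + 0) = n + 0*(-4) = n + 0 = n)
1/(w(u(-17)) + (-37012 - N(r))) = 1/((7/3 + (⅓)*1) + (-37012 - 1*(-130))) = 1/((7/3 + ⅓) + (-37012 + 130)) = 1/(8/3 - 36882) = 1/(-110638/3) = -3/110638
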